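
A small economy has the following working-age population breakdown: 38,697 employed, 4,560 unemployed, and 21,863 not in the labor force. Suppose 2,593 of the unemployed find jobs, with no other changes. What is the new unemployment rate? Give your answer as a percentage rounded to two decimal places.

New unemployment rate ≈ 4.55%.

Initially, labor force = 38,697 + 4,560 = 43,257, so u = 4,560/43,257 = 10.54%.
After the change, unemployed falls and employed rises by 2,593; labor force unchanged → E = 41,290, U = 1,967, labor force = 43,257.
New unemployment rate = 1,967 / 43,257 = 4.55%.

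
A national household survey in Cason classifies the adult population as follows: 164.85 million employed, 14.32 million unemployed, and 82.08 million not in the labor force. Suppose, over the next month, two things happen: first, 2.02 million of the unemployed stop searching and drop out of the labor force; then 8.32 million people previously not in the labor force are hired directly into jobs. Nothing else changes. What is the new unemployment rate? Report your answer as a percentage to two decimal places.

Initially, labor force = 164.85 + 14.32 = 179.17 million, so u = 14.32/179.17 = 7.99%.
After the first change, unemployed and labor force both fall by 2.02 → E = 164.85, U = 12.30, labor force = 177.15 million.
After the second change, employed and labor force both rise by 8.32; unemployed unchanged → E = 173.17, U = 12.30, labor force = 185.47 million.
New unemployment rate = 12.30 / 185.47 = 6.63%.

New unemployment rate ≈ 6.63%.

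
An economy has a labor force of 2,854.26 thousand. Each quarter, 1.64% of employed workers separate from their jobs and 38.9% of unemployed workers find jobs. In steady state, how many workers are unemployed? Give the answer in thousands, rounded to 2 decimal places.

About 115.47 thousand are unemployed in steady state.

Steady-state unemployment rate u* = s/(s+f) = 1.64/(1.64+38.9) = 0.040454.
Unemployed = u* × labor force = 0.040454 × 2,854.26 ≈ 115.47 thousand.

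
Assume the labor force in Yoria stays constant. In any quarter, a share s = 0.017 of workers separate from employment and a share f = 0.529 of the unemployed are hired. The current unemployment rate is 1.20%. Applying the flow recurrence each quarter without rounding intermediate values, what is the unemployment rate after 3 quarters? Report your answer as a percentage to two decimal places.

With a fixed labor force, u_{t+1} = u_t + s·(1−u_t) − f·u_t = u_t·(1−s−f) + s.
Here 1−s−f = 0.454 and s = 0.017.
u_1 = 0.012000 × 0.454 + 0.017 = 0.022448.
u_2 = 0.022448 × 0.454 + 0.017 = 0.027191.
u_3 = 0.027191 × 0.454 + 0.017 = 0.029345.

Unemployment rate after three quarters ≈ 2.93%.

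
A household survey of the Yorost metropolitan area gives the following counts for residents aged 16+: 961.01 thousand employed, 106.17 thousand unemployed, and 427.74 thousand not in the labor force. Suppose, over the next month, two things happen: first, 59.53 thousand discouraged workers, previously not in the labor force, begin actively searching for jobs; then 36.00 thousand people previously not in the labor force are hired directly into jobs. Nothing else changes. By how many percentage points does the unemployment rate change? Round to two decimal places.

Initially, labor force = 961.01 + 106.17 = 1,067.18 thousand, so u = 106.17/1,067.18 = 9.95%.
After the first change, unemployed and labor force both rise by 59.53 → E = 961.01, U = 165.70, labor force = 1,126.71 thousand.
After the second change, employed and labor force both rise by 36.00; unemployed unchanged → E = 997.01, U = 165.70, labor force = 1,162.71 thousand.
New unemployment rate = 165.70 / 1,162.71 = 14.25%.
Change = 14.25% − 9.95% = +4.30 percentage points.

The unemployment rate changes by +4.30 percentage points.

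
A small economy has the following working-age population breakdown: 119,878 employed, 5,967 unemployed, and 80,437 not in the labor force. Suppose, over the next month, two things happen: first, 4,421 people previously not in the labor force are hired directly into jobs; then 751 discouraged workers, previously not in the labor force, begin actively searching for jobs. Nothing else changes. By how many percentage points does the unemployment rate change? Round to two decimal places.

Initially, labor force = 119,878 + 5,967 = 125,845, so u = 5,967/125,845 = 4.74%.
After the first change, employed and labor force both rise by 4,421; unemployed unchanged → E = 124,299, U = 5,967, labor force = 130,266.
After the second change, unemployed and labor force both rise by 751 → E = 124,299, U = 6,718, labor force = 131,017.
New unemployment rate = 6,718 / 131,017 = 5.13%.
Change = 5.13% − 4.74% = +0.39 percentage points.

The unemployment rate changes by +0.39 percentage points.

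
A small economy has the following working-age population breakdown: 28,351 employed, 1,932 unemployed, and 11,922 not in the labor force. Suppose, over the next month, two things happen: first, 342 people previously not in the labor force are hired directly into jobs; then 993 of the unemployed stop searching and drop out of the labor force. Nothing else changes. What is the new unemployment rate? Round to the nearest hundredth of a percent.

New unemployment rate ≈ 3.17%.

Initially, labor force = 28,351 + 1,932 = 30,283, so u = 1,932/30,283 = 6.38%.
After the first change, employed and labor force both rise by 342; unemployed unchanged → E = 28,693, U = 1,932, labor force = 30,625.
After the second change, unemployed and labor force both fall by 993 → E = 28,693, U = 939, labor force = 29,632.
New unemployment rate = 939 / 29,632 = 3.17%.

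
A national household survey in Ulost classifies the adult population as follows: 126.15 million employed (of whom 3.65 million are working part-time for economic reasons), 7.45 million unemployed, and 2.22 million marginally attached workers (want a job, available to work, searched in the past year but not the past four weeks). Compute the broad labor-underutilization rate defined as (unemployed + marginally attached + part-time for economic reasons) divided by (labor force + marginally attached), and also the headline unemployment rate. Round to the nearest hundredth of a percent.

Labor force = 126.15 + 7.45 = 133.60 million.
Numerator = 7.45 + 2.22 + 3.65 = 13.32 million.
Denominator = 133.60 + 2.22 = 135.82 million.
Broad rate = 13.32 / 135.82 = 9.81%.
Headline unemployment rate = 7.45 / 133.60 = 5.58%.

Broad underutilization rate ≈ 9.81%; headline unemployment rate ≈ 5.58%.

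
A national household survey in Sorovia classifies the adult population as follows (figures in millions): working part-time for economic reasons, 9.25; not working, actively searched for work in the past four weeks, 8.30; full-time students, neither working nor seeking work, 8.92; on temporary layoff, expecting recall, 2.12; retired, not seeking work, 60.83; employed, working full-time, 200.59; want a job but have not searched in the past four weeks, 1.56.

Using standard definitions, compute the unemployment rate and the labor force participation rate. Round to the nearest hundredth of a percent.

Unemployment rate ≈ 4.73%; labor force participation rate ≈ 75.54%.

Employed = 9.25 + 200.59 = 209.84 million (anyone who worked, including part-time for economic reasons, counts as employed).
Unemployed = 8.30 + 2.12 = 10.42 million (jobless and actively searching, or on temporary layoff).
Labor force = 209.84 + 10.42 = 220.26 million.
Not in labor force = 8.92 + 60.83 + 1.56 = 71.31 million (those not working and not actively searching are outside the labor force — including those who want a job but have given up searching).
Civilian working-age population = 220.26 + 71.31 = 291.57 million.
Unemployment rate = 10.42 / 220.26 = 4.73%.
Labor force participation rate = 220.26 / 291.57 = 75.54%.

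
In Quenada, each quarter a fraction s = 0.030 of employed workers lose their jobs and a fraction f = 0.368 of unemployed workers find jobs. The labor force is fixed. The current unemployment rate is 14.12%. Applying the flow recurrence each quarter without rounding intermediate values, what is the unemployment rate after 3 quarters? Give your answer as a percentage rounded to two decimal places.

With a fixed labor force, u_{t+1} = u_t + s·(1−u_t) − f·u_t = u_t·(1−s−f) + s.
Here 1−s−f = 0.602 and s = 0.030.
u_1 = 0.141200 × 0.602 + 0.030 = 0.115002.
u_2 = 0.115002 × 0.602 + 0.030 = 0.099231.
u_3 = 0.099231 × 0.602 + 0.030 = 0.089737.

Unemployment rate after three quarters ≈ 8.97%.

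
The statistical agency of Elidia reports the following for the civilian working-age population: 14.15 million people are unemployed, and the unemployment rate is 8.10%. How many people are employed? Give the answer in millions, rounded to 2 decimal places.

About 160.54 million are employed.

Labor force = U / u = 14.15 / 0.0810 ≈ 174.69 million.
Employed = labor force − unemployed = 174.69 − 14.15 = 160.54 million.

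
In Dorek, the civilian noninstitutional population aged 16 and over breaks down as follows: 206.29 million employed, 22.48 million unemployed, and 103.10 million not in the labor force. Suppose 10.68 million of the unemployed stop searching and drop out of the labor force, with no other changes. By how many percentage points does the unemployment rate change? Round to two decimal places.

The unemployment rate changes by −4.42 percentage points.

Initially, labor force = 206.29 + 22.48 = 228.77 million, so u = 22.48/228.77 = 9.83%.
After the change, unemployed and labor force both fall by 10.68 → E = 206.29, U = 11.80, labor force = 218.09 million.
New unemployment rate = 11.80 / 218.09 = 5.41%.
Change = 5.41% − 9.83% = −4.42 percentage points.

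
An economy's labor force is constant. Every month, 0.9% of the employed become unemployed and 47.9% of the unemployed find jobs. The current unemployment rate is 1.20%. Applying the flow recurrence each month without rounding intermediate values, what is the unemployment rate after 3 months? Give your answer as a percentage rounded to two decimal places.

With a fixed labor force, u_{t+1} = u_t + s·(1−u_t) − f·u_t = u_t·(1−s−f) + s.
Here 1−s−f = 0.512 and s = 0.009.
u_1 = 0.012000 × 0.512 + 0.009 = 0.015144.
u_2 = 0.015144 × 0.512 + 0.009 = 0.016754.
u_3 = 0.016754 × 0.512 + 0.009 = 0.017578.

Unemployment rate after three months ≈ 1.76%.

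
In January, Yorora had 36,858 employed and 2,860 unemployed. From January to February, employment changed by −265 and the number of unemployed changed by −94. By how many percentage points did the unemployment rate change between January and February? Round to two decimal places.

January: labor force = 36,858 + 2,860 = 39,718; u = 2,860/39,718 = 7.20%.
February: labor force = 36,593 + 2,766 = 39,359; u = 2,766/39,359 = 7.03%.
Change = 7.03% − 7.20% = −0.17 pp.

The unemployment rate changed by −0.17 percentage points.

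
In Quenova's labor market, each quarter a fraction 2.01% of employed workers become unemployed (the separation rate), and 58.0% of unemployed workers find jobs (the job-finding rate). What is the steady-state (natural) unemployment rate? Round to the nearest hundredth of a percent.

At steady state the flows balance: s·E = f·U, so U/(E+U) = s/(s+f).
u* = 2.01 / (2.01 + 58.0) = 2.01 / 60.01 = 3.35%.

Steady-state unemployment rate ≈ 3.35%.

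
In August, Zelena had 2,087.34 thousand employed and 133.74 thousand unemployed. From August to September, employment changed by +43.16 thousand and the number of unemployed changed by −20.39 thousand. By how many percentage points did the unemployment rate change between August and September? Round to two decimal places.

The unemployment rate changed by −0.97 percentage points.

August: labor force = 2,087.34 + 133.74 = 2,221.08; u = 133.74/2,221.08 = 6.02%.
September: labor force = 2,130.50 + 113.35 = 2,243.85; u = 113.35/2,243.85 = 5.05%.
Change = 5.05% − 6.02% = −0.97 pp.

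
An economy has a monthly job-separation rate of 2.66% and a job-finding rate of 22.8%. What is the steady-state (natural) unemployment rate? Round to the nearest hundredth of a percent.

At steady state the flows balance: s·E = f·U, so U/(E+U) = s/(s+f).
u* = 2.66 / (2.66 + 22.8) = 2.66 / 25.46 = 10.45%.

Steady-state unemployment rate ≈ 10.45%.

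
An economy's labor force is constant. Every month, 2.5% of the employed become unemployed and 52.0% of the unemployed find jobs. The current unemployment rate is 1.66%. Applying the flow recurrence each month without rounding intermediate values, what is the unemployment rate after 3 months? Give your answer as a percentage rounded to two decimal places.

Unemployment rate after three months ≈ 4.31%.

With a fixed labor force, u_{t+1} = u_t + s·(1−u_t) − f·u_t = u_t·(1−s−f) + s.
Here 1−s−f = 0.455 and s = 0.025.
u_1 = 0.016600 × 0.455 + 0.025 = 0.032553.
u_2 = 0.032553 × 0.455 + 0.025 = 0.039812.
u_3 = 0.039812 × 0.455 + 0.025 = 0.043114.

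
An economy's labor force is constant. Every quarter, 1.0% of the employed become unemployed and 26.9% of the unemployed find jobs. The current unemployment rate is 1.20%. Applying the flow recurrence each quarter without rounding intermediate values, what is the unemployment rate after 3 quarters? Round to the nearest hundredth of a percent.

Unemployment rate after three quarters ≈ 2.69%.

With a fixed labor force, u_{t+1} = u_t + s·(1−u_t) − f·u_t = u_t·(1−s−f) + s.
Here 1−s−f = 0.721 and s = 0.010.
u_1 = 0.012000 × 0.721 + 0.010 = 0.018652.
u_2 = 0.018652 × 0.721 + 0.010 = 0.023448.
u_3 = 0.023448 × 0.721 + 0.010 = 0.026906.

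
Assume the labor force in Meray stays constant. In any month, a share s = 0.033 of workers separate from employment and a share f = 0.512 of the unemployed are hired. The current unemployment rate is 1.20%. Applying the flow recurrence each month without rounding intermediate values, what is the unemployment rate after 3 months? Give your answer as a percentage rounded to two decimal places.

Unemployment rate after three months ≈ 5.60%.

With a fixed labor force, u_{t+1} = u_t + s·(1−u_t) − f·u_t = u_t·(1−s−f) + s.
Here 1−s−f = 0.455 and s = 0.033.
u_1 = 0.012000 × 0.455 + 0.033 = 0.038460.
u_2 = 0.038460 × 0.455 + 0.033 = 0.050499.
u_3 = 0.050499 × 0.455 + 0.033 = 0.055977.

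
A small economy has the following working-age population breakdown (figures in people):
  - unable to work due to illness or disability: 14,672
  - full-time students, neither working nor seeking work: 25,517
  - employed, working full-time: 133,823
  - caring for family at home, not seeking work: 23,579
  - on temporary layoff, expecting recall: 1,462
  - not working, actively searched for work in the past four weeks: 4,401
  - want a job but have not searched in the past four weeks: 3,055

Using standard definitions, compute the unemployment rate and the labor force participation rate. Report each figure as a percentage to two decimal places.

Employed = 133,823.
Unemployed = 1,462 + 4,401 = 5,863 (jobless and actively searching, or on temporary layoff).
Labor force = 133,823 + 5,863 = 139,686.
Not in labor force = 14,672 + 25,517 + 23,579 + 3,055 = 66,823 (those not working and not actively searching are outside the labor force — including those who want a job but have given up searching).
Civilian working-age population = 139,686 + 66,823 = 206,509.
Unemployment rate = 5,863 / 139,686 = 4.20%.
Labor force participation rate = 139,686 / 206,509 = 67.64%.

Unemployment rate ≈ 4.20%; labor force participation rate ≈ 67.64%.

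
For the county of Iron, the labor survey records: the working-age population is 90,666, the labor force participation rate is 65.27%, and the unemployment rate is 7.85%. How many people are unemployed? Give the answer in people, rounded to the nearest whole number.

About 4,645 are unemployed.

Labor force = 0.6527 × 90,666 = 59,178.
Unemployed = 0.0785 × 59,178 ≈ 4,645.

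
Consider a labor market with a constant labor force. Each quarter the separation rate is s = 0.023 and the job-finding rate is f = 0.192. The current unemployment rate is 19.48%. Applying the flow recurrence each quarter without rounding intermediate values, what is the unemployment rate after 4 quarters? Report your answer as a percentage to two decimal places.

With a fixed labor force, u_{t+1} = u_t + s·(1−u_t) − f·u_t = u_t·(1−s−f) + s.
Here 1−s−f = 0.785 and s = 0.023.
u_1 = 0.194800 × 0.785 + 0.023 = 0.175918.
u_2 = 0.175918 × 0.785 + 0.023 = 0.161096.
u_3 = 0.161096 × 0.785 + 0.023 = 0.149460.
u_4 = 0.149460 × 0.785 + 0.023 = 0.140326.

Unemployment rate after four quarters ≈ 14.03%.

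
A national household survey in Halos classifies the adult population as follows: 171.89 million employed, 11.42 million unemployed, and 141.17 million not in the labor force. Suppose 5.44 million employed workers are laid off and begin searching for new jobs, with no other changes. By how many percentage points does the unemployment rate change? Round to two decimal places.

Initially, labor force = 171.89 + 11.42 = 183.31 million, so u = 11.42/183.31 = 6.23%.
After the change, employed falls and unemployed rises by 5.44; labor force unchanged → E = 166.45, U = 16.86, labor force = 183.31 million.
New unemployment rate = 16.86 / 183.31 = 9.20%.
Change = 9.20% − 6.23% = +2.97 percentage points.

The unemployment rate changes by +2.97 percentage points.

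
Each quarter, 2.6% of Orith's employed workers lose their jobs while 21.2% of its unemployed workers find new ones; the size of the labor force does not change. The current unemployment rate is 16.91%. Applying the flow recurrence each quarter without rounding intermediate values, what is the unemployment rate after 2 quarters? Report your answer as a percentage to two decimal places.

Unemployment rate after two quarters ≈ 14.40%.

With a fixed labor force, u_{t+1} = u_t + s·(1−u_t) − f·u_t = u_t·(1−s−f) + s.
Here 1−s−f = 0.762 and s = 0.026.
u_1 = 0.169100 × 0.762 + 0.026 = 0.154854.
u_2 = 0.154854 × 0.762 + 0.026 = 0.143999.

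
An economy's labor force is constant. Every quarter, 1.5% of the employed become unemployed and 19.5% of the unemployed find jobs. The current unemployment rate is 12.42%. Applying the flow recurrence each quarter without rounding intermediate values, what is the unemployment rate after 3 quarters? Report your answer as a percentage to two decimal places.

With a fixed labor force, u_{t+1} = u_t + s·(1−u_t) − f·u_t = u_t·(1−s−f) + s.
Here 1−s−f = 0.790 and s = 0.015.
u_1 = 0.124200 × 0.790 + 0.015 = 0.113118.
u_2 = 0.113118 × 0.790 + 0.015 = 0.104363.
u_3 = 0.104363 × 0.790 + 0.015 = 0.097447.

Unemployment rate after three quarters ≈ 9.74%.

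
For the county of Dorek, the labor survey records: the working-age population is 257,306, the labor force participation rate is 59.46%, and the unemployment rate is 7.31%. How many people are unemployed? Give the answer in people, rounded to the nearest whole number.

About 11,184 are unemployed.

Labor force = 0.5946 × 257,306 = 152,994.
Unemployed = 0.0731 × 152,994 ≈ 11,184.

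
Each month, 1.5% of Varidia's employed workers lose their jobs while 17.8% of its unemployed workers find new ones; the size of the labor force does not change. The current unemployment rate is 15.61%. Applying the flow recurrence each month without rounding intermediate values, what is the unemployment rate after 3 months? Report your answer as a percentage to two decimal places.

Unemployment rate after three months ≈ 11.89%.

With a fixed labor force, u_{t+1} = u_t + s·(1−u_t) − f·u_t = u_t·(1−s−f) + s.
Here 1−s−f = 0.807 and s = 0.015.
u_1 = 0.156100 × 0.807 + 0.015 = 0.140973.
u_2 = 0.140973 × 0.807 + 0.015 = 0.128765.
u_3 = 0.128765 × 0.807 + 0.015 = 0.118913.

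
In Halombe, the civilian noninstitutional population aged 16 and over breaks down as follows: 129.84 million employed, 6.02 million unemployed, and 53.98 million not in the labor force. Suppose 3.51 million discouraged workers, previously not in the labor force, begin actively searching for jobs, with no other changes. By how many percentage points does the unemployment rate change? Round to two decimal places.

Initially, labor force = 129.84 + 6.02 = 135.86 million, so u = 6.02/135.86 = 4.43%.
After the change, unemployed and labor force both rise by 3.51 → E = 129.84, U = 9.53, labor force = 139.37 million.
New unemployment rate = 9.53 / 139.37 = 6.84%.
Change = 6.84% − 4.43% = +2.41 percentage points.

The unemployment rate changes by +2.41 percentage points.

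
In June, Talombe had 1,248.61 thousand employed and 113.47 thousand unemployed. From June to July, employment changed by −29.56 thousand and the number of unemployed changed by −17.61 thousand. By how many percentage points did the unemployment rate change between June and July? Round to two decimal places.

June: labor force = 1,248.61 + 113.47 = 1,362.08; u = 113.47/1,362.08 = 8.33%.
July: labor force = 1,219.05 + 95.86 = 1,314.91; u = 95.86/1,314.91 = 7.29%.
Change = 7.29% − 8.33% = −1.04 pp.

The unemployment rate changed by −1.04 percentage points.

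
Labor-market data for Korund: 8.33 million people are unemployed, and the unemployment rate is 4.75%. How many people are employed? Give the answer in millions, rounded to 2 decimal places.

About 167.04 million are employed.

Labor force = U / u = 8.33 / 0.0475 ≈ 175.37 million.
Employed = labor force − unemployed = 175.37 − 8.33 = 167.04 million.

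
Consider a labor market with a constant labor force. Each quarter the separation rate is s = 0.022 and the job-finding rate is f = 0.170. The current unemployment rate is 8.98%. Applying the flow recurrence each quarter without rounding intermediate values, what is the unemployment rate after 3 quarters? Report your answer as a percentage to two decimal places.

With a fixed labor force, u_{t+1} = u_t + s·(1−u_t) − f·u_t = u_t·(1−s−f) + s.
Here 1−s−f = 0.808 and s = 0.022.
u_1 = 0.089800 × 0.808 + 0.022 = 0.094558.
u_2 = 0.094558 × 0.808 + 0.022 = 0.098403.
u_3 = 0.098403 × 0.808 + 0.022 = 0.101510.

Unemployment rate after three quarters ≈ 10.15%.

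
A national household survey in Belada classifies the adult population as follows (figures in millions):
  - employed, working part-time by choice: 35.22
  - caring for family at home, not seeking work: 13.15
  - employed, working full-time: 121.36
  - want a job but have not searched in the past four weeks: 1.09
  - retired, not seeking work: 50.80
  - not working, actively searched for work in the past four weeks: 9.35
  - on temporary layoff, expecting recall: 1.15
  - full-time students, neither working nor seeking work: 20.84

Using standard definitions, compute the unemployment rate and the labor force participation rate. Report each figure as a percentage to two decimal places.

Employed = 35.22 + 121.36 = 156.58 million.
Unemployed = 9.35 + 1.15 = 10.50 million (jobless and actively searching, or on temporary layoff).
Labor force = 156.58 + 10.50 = 167.08 million.
Not in labor force = 13.15 + 1.09 + 50.80 + 20.84 = 85.88 million (those not working and not actively searching are outside the labor force — including those who want a job but have given up searching).
Civilian working-age population = 167.08 + 85.88 = 252.96 million.
Unemployment rate = 10.50 / 167.08 = 6.28%.
Labor force participation rate = 167.08 / 252.96 = 66.05%.

Unemployment rate ≈ 6.28%; labor force participation rate ≈ 66.05%.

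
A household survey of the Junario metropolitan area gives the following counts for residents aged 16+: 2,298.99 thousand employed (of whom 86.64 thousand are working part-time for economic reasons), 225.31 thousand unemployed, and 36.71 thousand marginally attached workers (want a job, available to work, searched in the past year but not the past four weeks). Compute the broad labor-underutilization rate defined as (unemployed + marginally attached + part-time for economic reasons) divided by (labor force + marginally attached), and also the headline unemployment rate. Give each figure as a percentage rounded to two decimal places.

Labor force = 2,298.99 + 225.31 = 2,524.30 thousand.
Numerator = 225.31 + 36.71 + 86.64 = 348.66 thousand.
Denominator = 2,524.30 + 36.71 = 2,561.01 thousand.
Broad rate = 348.66 / 2,561.01 = 13.61%.
Headline unemployment rate = 225.31 / 2,524.30 = 8.93%.

Broad underutilization rate ≈ 13.61%; headline unemployment rate ≈ 8.93%.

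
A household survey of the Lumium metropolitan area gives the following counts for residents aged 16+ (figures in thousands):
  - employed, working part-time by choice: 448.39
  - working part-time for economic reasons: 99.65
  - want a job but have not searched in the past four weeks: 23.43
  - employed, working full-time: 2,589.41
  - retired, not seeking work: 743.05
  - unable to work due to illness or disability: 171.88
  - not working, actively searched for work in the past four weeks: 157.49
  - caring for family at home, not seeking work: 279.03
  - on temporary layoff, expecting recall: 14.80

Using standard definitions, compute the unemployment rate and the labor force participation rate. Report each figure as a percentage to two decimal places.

Employed = 448.39 + 99.65 + 2,589.41 = 3,137.45 thousand (anyone who worked, including part-time for economic reasons, counts as employed).
Unemployed = 157.49 + 14.80 = 172.29 thousand (jobless and actively searching, or on temporary layoff).
Labor force = 3,137.45 + 172.29 = 3,309.74 thousand.
Not in labor force = 23.43 + 743.05 + 171.88 + 279.03 = 1,217.39 thousand (those not working and not actively searching are outside the labor force — including those who want a job but have given up searching).
Civilian working-age population = 3,309.74 + 1,217.39 = 4,527.13 thousand.
Unemployment rate = 172.29 / 3,309.74 = 5.21%.
Labor force participation rate = 3,309.74 / 4,527.13 = 73.11%.

Unemployment rate ≈ 5.21%; labor force participation rate ≈ 73.11%.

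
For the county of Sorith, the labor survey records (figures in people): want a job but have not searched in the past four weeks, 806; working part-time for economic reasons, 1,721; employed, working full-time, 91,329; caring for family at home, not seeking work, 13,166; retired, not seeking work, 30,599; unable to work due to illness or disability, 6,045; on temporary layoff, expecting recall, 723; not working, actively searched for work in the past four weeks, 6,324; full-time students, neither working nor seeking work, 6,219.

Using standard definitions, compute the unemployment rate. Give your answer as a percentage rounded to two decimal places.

Unemployment rate ≈ 7.04%.

Employed = 1,721 + 91,329 = 93,050 (anyone who worked, including part-time for economic reasons, counts as employed).
Unemployed = 723 + 6,324 = 7,047 (jobless and actively searching, or on temporary layoff).
Labor force = 93,050 + 7,047 = 100,097.
Unemployment rate = 7,047 / 100,097 = 7.04%.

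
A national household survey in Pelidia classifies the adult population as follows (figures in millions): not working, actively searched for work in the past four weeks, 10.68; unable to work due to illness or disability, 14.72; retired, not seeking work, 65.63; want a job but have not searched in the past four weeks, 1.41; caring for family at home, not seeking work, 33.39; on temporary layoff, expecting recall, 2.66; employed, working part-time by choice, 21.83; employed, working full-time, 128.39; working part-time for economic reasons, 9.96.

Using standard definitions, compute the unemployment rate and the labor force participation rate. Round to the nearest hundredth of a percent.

Employed = 21.83 + 128.39 + 9.96 = 160.18 million (anyone who worked, including part-time for economic reasons, counts as employed).
Unemployed = 10.68 + 2.66 = 13.34 million (jobless and actively searching, or on temporary layoff).
Labor force = 160.18 + 13.34 = 173.52 million.
Not in labor force = 14.72 + 65.63 + 1.41 + 33.39 = 115.15 million (those not working and not actively searching are outside the labor force — including those who want a job but have given up searching).
Civilian working-age population = 173.52 + 115.15 = 288.67 million.
Unemployment rate = 13.34 / 173.52 = 7.69%.
Labor force participation rate = 173.52 / 288.67 = 60.11%.

Unemployment rate ≈ 7.69%; labor force participation rate ≈ 60.11%.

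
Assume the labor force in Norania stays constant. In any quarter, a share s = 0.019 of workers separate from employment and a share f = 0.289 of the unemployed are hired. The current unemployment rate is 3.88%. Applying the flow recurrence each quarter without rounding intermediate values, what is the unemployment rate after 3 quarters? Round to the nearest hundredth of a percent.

Unemployment rate after three quarters ≈ 5.41%.

With a fixed labor force, u_{t+1} = u_t + s·(1−u_t) − f·u_t = u_t·(1−s−f) + s.
Here 1−s−f = 0.692 and s = 0.019.
u_1 = 0.038800 × 0.692 + 0.019 = 0.045850.
u_2 = 0.045850 × 0.692 + 0.019 = 0.050728.
u_3 = 0.050728 × 0.692 + 0.019 = 0.054104.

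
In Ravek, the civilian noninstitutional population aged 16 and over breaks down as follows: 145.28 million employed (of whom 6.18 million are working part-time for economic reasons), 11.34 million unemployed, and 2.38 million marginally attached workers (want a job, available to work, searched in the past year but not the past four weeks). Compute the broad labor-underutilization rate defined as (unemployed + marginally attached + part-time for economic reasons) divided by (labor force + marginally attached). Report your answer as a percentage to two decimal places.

Labor force = 145.28 + 11.34 = 156.62 million.
Numerator = 11.34 + 2.38 + 6.18 = 19.90 million.
Denominator = 156.62 + 2.38 = 159.00 million.
Broad rate = 19.90 / 159.00 = 12.52%.

Broad underutilization rate ≈ 12.52%.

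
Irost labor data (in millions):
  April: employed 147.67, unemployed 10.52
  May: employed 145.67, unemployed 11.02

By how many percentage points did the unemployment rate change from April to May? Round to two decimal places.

The unemployment rate changed by +0.38 percentage points.

April: labor force = 147.67 + 10.52 = 158.19; u = 10.52/158.19 = 6.65%.
May: labor force = 145.67 + 11.02 = 156.69; u = 11.02/156.69 = 7.03%.
Change = 7.03% − 6.65% = +0.38 pp.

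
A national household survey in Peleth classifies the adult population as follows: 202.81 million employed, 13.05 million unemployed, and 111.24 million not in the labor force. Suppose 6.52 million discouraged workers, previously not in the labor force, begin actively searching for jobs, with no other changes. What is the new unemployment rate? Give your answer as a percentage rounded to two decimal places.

Initially, labor force = 202.81 + 13.05 = 215.86 million, so u = 13.05/215.86 = 6.05%.
After the change, unemployed and labor force both rise by 6.52 → E = 202.81, U = 19.57, labor force = 222.38 million.
New unemployment rate = 19.57 / 222.38 = 8.80%.

New unemployment rate ≈ 8.80%.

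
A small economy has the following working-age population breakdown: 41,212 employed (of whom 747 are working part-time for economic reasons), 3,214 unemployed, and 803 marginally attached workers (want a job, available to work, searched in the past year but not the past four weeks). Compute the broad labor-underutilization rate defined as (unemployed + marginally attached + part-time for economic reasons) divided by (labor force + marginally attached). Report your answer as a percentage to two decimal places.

Broad underutilization rate ≈ 10.53%.

Labor force = 41,212 + 3,214 = 44,426.
Numerator = 3,214 + 803 + 747 = 4,764.
Denominator = 44,426 + 803 = 45,229.
Broad rate = 4,764 / 45,229 = 10.53%.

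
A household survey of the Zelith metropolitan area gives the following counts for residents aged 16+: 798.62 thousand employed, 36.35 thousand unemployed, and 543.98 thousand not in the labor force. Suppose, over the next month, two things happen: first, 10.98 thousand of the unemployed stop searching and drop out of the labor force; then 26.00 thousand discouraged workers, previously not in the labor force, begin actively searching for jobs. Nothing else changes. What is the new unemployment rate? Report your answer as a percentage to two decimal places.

Initially, labor force = 798.62 + 36.35 = 834.97 thousand, so u = 36.35/834.97 = 4.35%.
After the first change, unemployed and labor force both fall by 10.98 → E = 798.62, U = 25.37, labor force = 823.99 thousand.
After the second change, unemployed and labor force both rise by 26.00 → E = 798.62, U = 51.37, labor force = 849.99 thousand.
New unemployment rate = 51.37 / 849.99 = 6.04%.

New unemployment rate ≈ 6.04%.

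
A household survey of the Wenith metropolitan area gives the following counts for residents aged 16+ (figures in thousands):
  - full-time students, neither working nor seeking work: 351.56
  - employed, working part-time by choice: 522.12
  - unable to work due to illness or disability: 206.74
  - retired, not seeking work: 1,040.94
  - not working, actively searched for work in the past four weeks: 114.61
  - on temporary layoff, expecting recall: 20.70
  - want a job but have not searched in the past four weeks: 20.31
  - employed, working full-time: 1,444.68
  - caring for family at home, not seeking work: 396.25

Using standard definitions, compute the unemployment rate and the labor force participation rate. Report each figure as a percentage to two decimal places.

Employed = 522.12 + 1,444.68 = 1,966.80 thousand.
Unemployed = 114.61 + 20.70 = 135.31 thousand (jobless and actively searching, or on temporary layoff).
Labor force = 1,966.80 + 135.31 = 2,102.11 thousand.
Not in labor force = 351.56 + 206.74 + 1,040.94 + 20.31 + 396.25 = 2,015.80 thousand (those not working and not actively searching are outside the labor force — including those who want a job but have given up searching).
Civilian working-age population = 2,102.11 + 2,015.80 = 4,117.91 thousand.
Unemployment rate = 135.31 / 2,102.11 = 6.44%.
Labor force participation rate = 2,102.11 / 4,117.91 = 51.05%.

Unemployment rate ≈ 6.44%; labor force participation rate ≈ 51.05%.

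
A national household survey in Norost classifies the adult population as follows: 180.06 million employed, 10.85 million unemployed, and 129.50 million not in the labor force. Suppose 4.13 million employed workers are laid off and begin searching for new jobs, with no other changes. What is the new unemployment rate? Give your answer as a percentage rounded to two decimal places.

New unemployment rate ≈ 7.85%.

Initially, labor force = 180.06 + 10.85 = 190.91 million, so u = 10.85/190.91 = 5.68%.
After the change, employed falls and unemployed rises by 4.13; labor force unchanged → E = 175.93, U = 14.98, labor force = 190.91 million.
New unemployment rate = 14.98 / 190.91 = 7.85%.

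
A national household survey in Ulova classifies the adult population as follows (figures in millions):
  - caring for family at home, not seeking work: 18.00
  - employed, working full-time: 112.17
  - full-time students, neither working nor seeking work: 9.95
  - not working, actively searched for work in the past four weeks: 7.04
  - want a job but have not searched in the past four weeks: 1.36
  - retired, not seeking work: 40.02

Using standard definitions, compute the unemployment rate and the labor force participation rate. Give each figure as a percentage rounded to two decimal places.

Employed = 112.17 million.
Unemployed = 7.04 million.
Labor force = 112.17 + 7.04 = 119.21 million.
Not in labor force = 18.00 + 9.95 + 1.36 + 40.02 = 69.33 million (those not working and not actively searching are outside the labor force — including those who want a job but have given up searching).
Civilian working-age population = 119.21 + 69.33 = 188.54 million.
Unemployment rate = 7.04 / 119.21 = 5.91%.
Labor force participation rate = 119.21 / 188.54 = 63.23%.

Unemployment rate ≈ 5.91%; labor force participation rate ≈ 63.23%.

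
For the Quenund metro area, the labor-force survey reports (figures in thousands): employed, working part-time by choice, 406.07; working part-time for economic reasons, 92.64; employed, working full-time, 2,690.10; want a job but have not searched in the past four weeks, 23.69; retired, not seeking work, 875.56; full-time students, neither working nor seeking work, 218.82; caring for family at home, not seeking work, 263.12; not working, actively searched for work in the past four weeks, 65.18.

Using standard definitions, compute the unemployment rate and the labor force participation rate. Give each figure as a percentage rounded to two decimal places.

Employed = 406.07 + 92.64 + 2,690.10 = 3,188.81 thousand (anyone who worked, including part-time for economic reasons, counts as employed).
Unemployed = 65.18 thousand.
Labor force = 3,188.81 + 65.18 = 3,253.99 thousand.
Not in labor force = 23.69 + 875.56 + 218.82 + 263.12 = 1,381.19 thousand (those not working and not actively searching are outside the labor force — including those who want a job but have given up searching).
Civilian working-age population = 3,253.99 + 1,381.19 = 4,635.18 thousand.
Unemployment rate = 65.18 / 3,253.99 = 2.00%.
Labor force participation rate = 3,253.99 / 4,635.18 = 70.20%.

Unemployment rate ≈ 2.00%; labor force participation rate ≈ 70.20%.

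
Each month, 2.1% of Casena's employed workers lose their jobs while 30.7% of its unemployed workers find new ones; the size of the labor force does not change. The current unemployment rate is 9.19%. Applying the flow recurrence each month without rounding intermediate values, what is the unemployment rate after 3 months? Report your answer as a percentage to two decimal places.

With a fixed labor force, u_{t+1} = u_t + s·(1−u_t) − f·u_t = u_t·(1−s−f) + s.
Here 1−s−f = 0.672 and s = 0.021.
u_1 = 0.091900 × 0.672 + 0.021 = 0.082757.
u_2 = 0.082757 × 0.672 + 0.021 = 0.076613.
u_3 = 0.076613 × 0.672 + 0.021 = 0.072484.

Unemployment rate after three months ≈ 7.25%.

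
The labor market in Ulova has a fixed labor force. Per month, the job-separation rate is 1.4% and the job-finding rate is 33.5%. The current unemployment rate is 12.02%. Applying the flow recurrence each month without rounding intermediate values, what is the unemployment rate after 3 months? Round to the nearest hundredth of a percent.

Unemployment rate after three months ≈ 6.22%.

With a fixed labor force, u_{t+1} = u_t + s·(1−u_t) − f·u_t = u_t·(1−s−f) + s.
Here 1−s−f = 0.651 and s = 0.014.
u_1 = 0.120200 × 0.651 + 0.014 = 0.092250.
u_2 = 0.092250 × 0.651 + 0.014 = 0.074055.
u_3 = 0.074055 × 0.651 + 0.014 = 0.062210.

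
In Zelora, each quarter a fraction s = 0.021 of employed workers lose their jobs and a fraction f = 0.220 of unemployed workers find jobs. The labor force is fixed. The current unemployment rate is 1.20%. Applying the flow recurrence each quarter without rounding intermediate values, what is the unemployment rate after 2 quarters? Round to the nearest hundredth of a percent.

Unemployment rate after two quarters ≈ 4.39%.

With a fixed labor force, u_{t+1} = u_t + s·(1−u_t) − f·u_t = u_t·(1−s−f) + s.
Here 1−s−f = 0.759 and s = 0.021.
u_1 = 0.012000 × 0.759 + 0.021 = 0.030108.
u_2 = 0.030108 × 0.759 + 0.021 = 0.043852.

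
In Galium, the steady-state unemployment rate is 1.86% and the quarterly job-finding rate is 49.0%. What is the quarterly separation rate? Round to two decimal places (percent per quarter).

Separation rate ≈ 0.93% per quarter.

From u* = s/(s+f): s = u·f/(1−u).
s = 0.0186 × 49.0 / (1 − 0.0186) = 0.9114 / 0.9814 ≈ 0.93% per quarter.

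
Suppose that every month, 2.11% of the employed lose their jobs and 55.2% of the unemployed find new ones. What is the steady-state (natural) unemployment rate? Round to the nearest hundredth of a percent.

At steady state the flows balance: s·E = f·U, so U/(E+U) = s/(s+f).
u* = 2.11 / (2.11 + 55.2) = 2.11 / 57.31 = 3.68%.

Steady-state unemployment rate ≈ 3.68%.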